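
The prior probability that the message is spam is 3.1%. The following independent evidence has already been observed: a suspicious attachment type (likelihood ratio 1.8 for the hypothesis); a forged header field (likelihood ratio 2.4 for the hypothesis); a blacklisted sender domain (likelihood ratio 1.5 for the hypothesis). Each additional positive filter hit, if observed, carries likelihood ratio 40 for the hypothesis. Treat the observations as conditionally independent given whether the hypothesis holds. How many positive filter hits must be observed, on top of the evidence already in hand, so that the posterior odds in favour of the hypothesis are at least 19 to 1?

2

Prior odds = 0.031/0.969 = 31/969.
Combined Bayes factor of the evidence already in hand = 1.8 × 2.4 × 1.5 = 6.48.
Odds after that evidence = (31/969) × 6.48 = 1674/8075.
Target odds = 19.
Need 40ⁿ ≥ 19 ÷ (1674/8075) = 153425/1674.
40¹ = 40 falls short of 153425/1674 but 40² = 1600 reaches it, so n = 2.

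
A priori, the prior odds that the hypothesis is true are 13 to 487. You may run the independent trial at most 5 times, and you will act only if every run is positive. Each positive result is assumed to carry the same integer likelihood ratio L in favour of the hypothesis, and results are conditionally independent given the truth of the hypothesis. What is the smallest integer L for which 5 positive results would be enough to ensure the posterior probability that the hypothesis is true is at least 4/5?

3

Prior odds = 13/487.
Target odds = 0.8/0.2 = 4.
Need L⁵ ≥ 4 ÷ (13/487) = 1948/13.
2⁵ = 32 < 1948/13 ≤ 243 = 3⁵, so L = 3.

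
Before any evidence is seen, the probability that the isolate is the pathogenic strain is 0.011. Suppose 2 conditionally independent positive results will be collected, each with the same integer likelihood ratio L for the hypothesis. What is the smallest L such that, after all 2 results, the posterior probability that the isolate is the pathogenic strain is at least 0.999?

300

Prior odds = 0.011/0.989 = 11/989.
Target odds = 0.999/0.001 = 999.
Need L² ≥ 999 ÷ (11/989) = 988011/11.
299² = 89401 < 988011/11 ≤ 90000 = 300², so L = 300.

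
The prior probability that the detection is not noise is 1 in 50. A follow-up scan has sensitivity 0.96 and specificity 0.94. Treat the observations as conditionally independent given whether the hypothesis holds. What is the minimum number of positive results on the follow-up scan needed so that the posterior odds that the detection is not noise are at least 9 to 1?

3

Prior odds = 0.02/0.98 = 1/49.
False-positive rate = 1 − 0.94 = 0.06; likelihood ratio of a positive = 0.96/0.06 = 16.
Target odds = 9.
Need (1/49) × 16ⁿ ≥ 9, i.e. 16ⁿ ≥ 441.
16² = 256 falls short of 441 but 16³ = 4096 reaches it, so n = 3.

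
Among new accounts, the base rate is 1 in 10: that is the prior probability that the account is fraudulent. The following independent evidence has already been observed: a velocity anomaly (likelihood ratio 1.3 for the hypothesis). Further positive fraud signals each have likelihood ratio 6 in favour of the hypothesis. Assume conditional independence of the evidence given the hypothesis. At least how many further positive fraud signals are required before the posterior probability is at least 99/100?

4

Prior odds = 0.1/0.9 = 1/9.
Bayes factor of the evidence already in hand = 1.3.
Odds after that evidence = (1/9) × 1.3 = 13/90.
Target odds = 0.99/0.01 = 99.
Need 6ⁿ ≥ 99 ÷ (13/90) = 8910/13.
6³ = 216 falls short of 8910/13 but 6⁴ = 1296 reaches it, so n = 4.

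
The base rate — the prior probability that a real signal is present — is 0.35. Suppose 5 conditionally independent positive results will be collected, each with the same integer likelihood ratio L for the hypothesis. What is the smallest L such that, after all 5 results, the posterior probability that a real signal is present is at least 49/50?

3

Prior odds = 0.35/0.65 = 7/13.
Target odds = 0.98/0.02 = 49.
Need L⁵ ≥ 49 ÷ (7/13) = 91.
2⁵ = 32 < 91 ≤ 243 = 3⁵, so L = 3.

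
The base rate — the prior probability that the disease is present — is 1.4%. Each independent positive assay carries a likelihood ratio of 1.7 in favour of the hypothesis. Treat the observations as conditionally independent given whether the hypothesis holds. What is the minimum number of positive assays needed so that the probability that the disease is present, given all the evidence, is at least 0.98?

Prior odds = 0.014/0.986 = 7/493.
Likelihood ratio per positive assay = 1.7.
Target posterior odds = 0.98/0.02 = 49.
Require 1.7ⁿ ≥ 49 ÷ (7/493) = 3451.
1.7¹⁵ ≈2862.42 falls short of 3451 but 1.7¹⁶ ≈4866.12 reaches it, so n = 16.

16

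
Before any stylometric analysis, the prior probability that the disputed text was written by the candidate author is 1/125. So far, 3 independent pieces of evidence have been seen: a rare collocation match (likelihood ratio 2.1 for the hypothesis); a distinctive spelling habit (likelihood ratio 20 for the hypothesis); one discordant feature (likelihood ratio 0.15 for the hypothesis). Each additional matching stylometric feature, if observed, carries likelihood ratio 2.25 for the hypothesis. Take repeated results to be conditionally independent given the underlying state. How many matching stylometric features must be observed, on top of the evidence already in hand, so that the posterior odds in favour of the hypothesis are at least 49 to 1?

Prior odds = 0.008/0.992 = 1/124.
Combined Bayes factor of the evidence already in hand = 2.1 × 20 × 0.15 = 6.3.
Odds after that evidence = (1/124) × 6.3 = 63/1240.
Target odds = 49.
Need 2.25ⁿ ≥ 49 ÷ (63/1240) = 8680/9.
2.25⁸ = 43046721/65536 falls short of 8680/9 but 2.25⁹ = 387420489/262144 reaches it, so n = 9.

9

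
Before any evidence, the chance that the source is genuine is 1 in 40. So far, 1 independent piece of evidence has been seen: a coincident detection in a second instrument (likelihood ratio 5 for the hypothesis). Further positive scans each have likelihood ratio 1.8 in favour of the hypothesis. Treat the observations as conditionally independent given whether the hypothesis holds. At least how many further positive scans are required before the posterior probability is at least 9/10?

8

Prior odds = 0.025/0.975 = 1/39.
Bayes factor of the evidence already in hand = 5.
Odds after that evidence = (1/39) × 5 = 5/39.
Target odds = 0.9/0.1 = 9.
Need 1.8ⁿ ≥ 9 ÷ (5/39) = 70.2.
1.8⁷ = 4782969/78125 falls short of 70.2 but 1.8⁸ = 43046721/390625 reaches it, so n = 8.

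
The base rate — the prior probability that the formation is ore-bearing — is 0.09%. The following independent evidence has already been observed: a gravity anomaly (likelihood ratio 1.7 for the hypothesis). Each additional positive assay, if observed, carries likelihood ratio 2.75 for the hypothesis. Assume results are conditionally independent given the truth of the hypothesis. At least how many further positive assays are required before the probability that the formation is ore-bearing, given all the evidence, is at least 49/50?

Prior odds = 0.0009/0.9991 = 9/9991.
Bayes factor of the evidence already in hand = 1.7.
Odds after that evidence = (9/9991) × 1.7 = 153/99910.
Target odds = 0.98/0.02 = 49.
Need 2.75ⁿ ≥ 49 ÷ (153/99910) = 4895590/153.
2.75¹⁰ ≈24735.9 falls short of 4895590/153 but 2.75¹¹ ≈68023.6 reaches it, so n = 11.

11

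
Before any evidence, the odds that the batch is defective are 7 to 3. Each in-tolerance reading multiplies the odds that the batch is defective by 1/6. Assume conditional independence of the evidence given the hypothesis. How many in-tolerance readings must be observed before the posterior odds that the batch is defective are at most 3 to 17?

Prior odds = 7/3.
Likelihood ratio per in-tolerance reading = 1/6.
Target odds = 3/17.
Need (7/3) × (1/6)ⁿ ≤ 3/17, i.e. (1/6)ⁿ ≤ 9/119.
(1/6)¹ = 1/6 is still above 9/119 but (1/6)² = 1/36 is at or below it, so n = 2.

2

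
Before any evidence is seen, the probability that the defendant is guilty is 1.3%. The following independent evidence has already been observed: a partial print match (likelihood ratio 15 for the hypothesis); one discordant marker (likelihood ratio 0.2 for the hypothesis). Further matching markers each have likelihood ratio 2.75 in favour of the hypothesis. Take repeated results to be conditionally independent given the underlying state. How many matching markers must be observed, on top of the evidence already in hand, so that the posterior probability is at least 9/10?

Prior odds = 0.013/0.987 = 13/987.
Combined Bayes factor of the evidence already in hand = 15 × 0.2 = 3.
Odds after that evidence = (13/987) × 3 = 13/329.
Target odds = 0.9/0.1 = 9.
Need 2.75ⁿ ≥ 9 ÷ (13/329) = 2961/13.
2.75⁵ = 161051/1024 falls short of 2961/13 but 2.75⁶ = 1771561/4096 reaches it, so n = 6.

6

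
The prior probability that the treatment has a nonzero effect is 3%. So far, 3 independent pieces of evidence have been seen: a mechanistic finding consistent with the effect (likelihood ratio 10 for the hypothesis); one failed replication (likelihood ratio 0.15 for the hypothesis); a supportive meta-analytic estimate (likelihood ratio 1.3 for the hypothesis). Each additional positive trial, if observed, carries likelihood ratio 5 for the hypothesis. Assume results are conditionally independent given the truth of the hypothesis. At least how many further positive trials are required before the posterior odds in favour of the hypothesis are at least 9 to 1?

Prior odds = 0.03/0.97 = 3/97.
Combined Bayes factor of the evidence already in hand = 10 × 0.15 × 1.3 = 1.95.
Odds after that evidence = (3/97) × 1.95 = 117/1940.
Target odds = 9.
Need 5ⁿ ≥ 9 ÷ (117/1940) = 1940/13.
5³ = 125 falls short of 1940/13 but 5⁴ = 625 reaches it, so n = 4.

4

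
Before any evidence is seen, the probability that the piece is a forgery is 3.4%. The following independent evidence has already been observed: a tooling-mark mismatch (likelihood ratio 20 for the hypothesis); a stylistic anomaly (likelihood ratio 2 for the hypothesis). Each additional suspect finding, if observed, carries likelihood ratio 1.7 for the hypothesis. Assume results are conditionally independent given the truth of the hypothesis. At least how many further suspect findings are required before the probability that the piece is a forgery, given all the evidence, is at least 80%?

Prior odds = 0.034/0.966 = 17/483.
Combined Bayes factor of the evidence already in hand = 20 × 2 = 40.
Odds after that evidence = (17/483) × 40 = 680/483.
Target odds = 0.8/0.2 = 4.
Need 1.7ⁿ ≥ 4 ÷ (680/483) = 483/170.
1.7¹ = 1.7 falls short of 483/170 but 1.7² = 2.89 reaches it, so n = 2.

2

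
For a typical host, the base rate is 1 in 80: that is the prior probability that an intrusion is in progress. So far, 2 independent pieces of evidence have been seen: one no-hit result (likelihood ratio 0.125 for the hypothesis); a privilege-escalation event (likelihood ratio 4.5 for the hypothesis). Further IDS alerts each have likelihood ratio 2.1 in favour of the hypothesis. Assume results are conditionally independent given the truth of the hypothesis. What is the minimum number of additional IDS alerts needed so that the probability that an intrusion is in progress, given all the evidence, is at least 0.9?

Prior odds = 0.0125/0.9875 = 1/79.
Combined Bayes factor of the evidence already in hand = 0.125 × 4.5 = 0.5625.
Odds after that evidence = (1/79) × 0.5625 = 9/1264.
Target odds = 0.9/0.1 = 9.
Need 2.1ⁿ ≥ 9 ÷ (9/1264) = 1264.
2.1⁹ ≈794.28 falls short of 1264 but 2.1¹⁰ ≈1667.99 reaches it, so n = 10.

10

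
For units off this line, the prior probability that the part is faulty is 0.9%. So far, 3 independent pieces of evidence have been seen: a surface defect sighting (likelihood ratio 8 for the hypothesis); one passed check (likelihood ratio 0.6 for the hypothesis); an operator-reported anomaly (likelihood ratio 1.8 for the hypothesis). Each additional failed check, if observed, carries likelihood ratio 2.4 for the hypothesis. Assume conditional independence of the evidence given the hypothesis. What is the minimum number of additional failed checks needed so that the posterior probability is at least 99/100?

Prior odds = 0.009/0.991 = 9/991.
Combined Bayes factor of the evidence already in hand = 8 × 0.6 × 1.8 = 8.64.
Odds after that evidence = (9/991) × 8.64 = 1944/24775.
Target odds = 0.99/0.01 = 99.
Need 2.4ⁿ ≥ 99 ÷ (1944/24775) = 272525/216.
2.4⁸ = 429981696/390625 falls short of 272525/216 but 2.4⁹ ≈2641.81 reaches it, so n = 9.

9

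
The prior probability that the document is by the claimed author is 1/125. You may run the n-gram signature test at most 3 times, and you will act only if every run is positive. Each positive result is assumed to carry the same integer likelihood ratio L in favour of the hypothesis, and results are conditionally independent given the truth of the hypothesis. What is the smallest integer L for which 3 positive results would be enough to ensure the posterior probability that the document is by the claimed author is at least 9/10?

11

Prior odds = 0.008/0.992 = 1/124.
Target odds = 0.9/0.1 = 9.
Need L³ ≥ 9 ÷ (1/124) = 1116.
10³ = 1000 < 1116 ≤ 1331 = 11³, so L = 11.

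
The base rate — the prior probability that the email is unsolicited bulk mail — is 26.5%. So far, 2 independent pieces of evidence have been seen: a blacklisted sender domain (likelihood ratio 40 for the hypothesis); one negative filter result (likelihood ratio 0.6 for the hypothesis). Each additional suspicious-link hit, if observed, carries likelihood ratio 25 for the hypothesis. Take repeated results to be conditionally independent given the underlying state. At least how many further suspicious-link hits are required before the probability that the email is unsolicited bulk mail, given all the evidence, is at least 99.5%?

1

Prior odds = 0.265/0.735 = 53/147.
Combined Bayes factor of the evidence already in hand = 40 × 0.6 = 24.
Odds after that evidence = (53/147) × 24 = 424/49.
Target odds = 0.995/0.005 = 199.
Need 25ⁿ ≥ 199 ÷ (424/49) = 9751/424.
25¹ = 25, which meets the required 9751/424; so n = 1.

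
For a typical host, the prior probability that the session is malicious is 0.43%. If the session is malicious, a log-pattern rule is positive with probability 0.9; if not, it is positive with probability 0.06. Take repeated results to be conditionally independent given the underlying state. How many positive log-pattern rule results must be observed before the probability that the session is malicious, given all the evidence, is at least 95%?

Prior odds = 0.0043/0.9957 = 43/9957.
Likelihood ratio of a positive = 0.9/0.06 = 15.
Target odds: 0.95 ÷ 0.05 = 19.
Need (43/9957) × 15ⁿ ≥ 19, i.e. 15ⁿ ≥ 189183/43.
15³ = 3375 falls short of 189183/43 but 15⁴ = 50625 reaches it, so n = 4.

4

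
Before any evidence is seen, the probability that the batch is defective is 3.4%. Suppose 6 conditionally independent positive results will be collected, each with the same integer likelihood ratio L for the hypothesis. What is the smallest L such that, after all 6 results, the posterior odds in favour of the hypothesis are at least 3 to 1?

Prior odds = 0.034/0.966 = 17/483.
Target odds = 3.
Need L⁶ ≥ 3 ÷ (17/483) = 1449/17.
2⁶ = 64 < 1449/17 ≤ 729 = 3⁶, so L = 3.

3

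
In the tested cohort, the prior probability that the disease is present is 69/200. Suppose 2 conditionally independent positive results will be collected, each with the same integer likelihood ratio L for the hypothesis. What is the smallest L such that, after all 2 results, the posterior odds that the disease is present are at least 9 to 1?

5

Prior odds = 0.345/0.655 = 69/131.
Target odds = 9.
Need L² ≥ 9 ÷ (69/131) = 393/23.
4² = 16 < 393/23 ≤ 25 = 5², so L = 5.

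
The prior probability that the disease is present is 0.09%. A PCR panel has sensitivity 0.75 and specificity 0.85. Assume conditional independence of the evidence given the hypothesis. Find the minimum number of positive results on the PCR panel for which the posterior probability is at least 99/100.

Prior odds = 0.0009/0.9991 = 9/9991.
False-positive rate = 1 − 0.85 = 0.15; likelihood ratio of a positive = 0.75/0.15 = 5.
Target odds: 0.99 ÷ 0.01 = 99.
Require 5ⁿ ≥ 99 ÷ (9/9991) = 109901.
5⁷ = 78125 falls short of 109901 but 5⁸ = 390625 reaches it, so n = 8.

8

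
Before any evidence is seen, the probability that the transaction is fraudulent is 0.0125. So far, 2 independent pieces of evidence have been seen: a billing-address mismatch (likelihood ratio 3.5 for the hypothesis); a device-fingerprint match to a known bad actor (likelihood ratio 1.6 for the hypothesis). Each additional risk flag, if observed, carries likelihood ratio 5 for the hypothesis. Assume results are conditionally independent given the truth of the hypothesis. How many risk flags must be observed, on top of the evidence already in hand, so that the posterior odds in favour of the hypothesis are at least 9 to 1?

Prior odds = 0.0125/0.9875 = 1/79.
Combined Bayes factor of the evidence already in hand = 3.5 × 1.6 = 5.6.
Odds after that evidence = (1/79) × 5.6 = 28/395.
Target odds = 9.
Need 5ⁿ ≥ 9 ÷ (28/395) = 3555/28.
5³ = 125 falls short of 3555/28 but 5⁴ = 625 reaches it, so n = 4.

4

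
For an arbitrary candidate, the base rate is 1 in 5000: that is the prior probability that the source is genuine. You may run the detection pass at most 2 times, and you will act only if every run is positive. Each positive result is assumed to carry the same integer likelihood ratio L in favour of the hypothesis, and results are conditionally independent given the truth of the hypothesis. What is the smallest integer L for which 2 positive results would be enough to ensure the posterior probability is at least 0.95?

309

Prior odds = 0.0002/0.9998 = 1/4999.
Target odds = 0.95/0.05 = 19.
Need L² ≥ 19 ÷ (1/4999) = 94981.
308² = 94864 < 94981 ≤ 95481 = 309², so L = 309.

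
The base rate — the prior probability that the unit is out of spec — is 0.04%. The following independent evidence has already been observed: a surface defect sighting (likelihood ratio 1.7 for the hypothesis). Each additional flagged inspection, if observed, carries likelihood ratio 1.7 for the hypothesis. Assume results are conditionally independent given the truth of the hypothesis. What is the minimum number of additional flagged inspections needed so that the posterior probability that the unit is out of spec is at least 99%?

23

Prior odds = 0.0004/0.9996 = 1/2499.
Bayes factor of the evidence already in hand = 1.7.
Odds after that evidence = (1/2499) × 1.7 = 1/1470.
Target odds = 0.99/0.01 = 99.
Need 1.7ⁿ ≥ 99 ÷ (1/1470) = 145530.
1.7²² ≈117456 falls short of 145530 but 1.7²³ ≈199676 reaches it, so n = 23.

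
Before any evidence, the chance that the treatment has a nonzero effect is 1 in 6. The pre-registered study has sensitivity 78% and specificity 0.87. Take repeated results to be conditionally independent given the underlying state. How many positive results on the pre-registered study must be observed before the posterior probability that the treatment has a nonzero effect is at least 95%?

3

Prior odds = (1/6)/(5/6) = 0.2.
False-positive rate = 1 − 0.87 = 0.13; likelihood ratio of a positive = 0.78/0.13 = 6.
Target odds: 0.95 ÷ 0.05 = 19.
Require 6ⁿ ≥ 19 ÷ 0.2 = 95.
6² = 36 falls short of 95 but 6³ = 216 reaches it, so n = 3.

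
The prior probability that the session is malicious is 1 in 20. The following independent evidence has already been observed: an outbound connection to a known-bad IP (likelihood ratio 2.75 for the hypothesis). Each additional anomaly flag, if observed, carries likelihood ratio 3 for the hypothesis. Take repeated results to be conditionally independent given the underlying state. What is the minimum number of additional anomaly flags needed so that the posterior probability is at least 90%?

Prior odds = 0.05/0.95 = 1/19.
Bayes factor of the evidence already in hand = 2.75.
Odds after that evidence = (1/19) × 2.75 = 11/76.
Target odds = 0.9/0.1 = 9.
Need 3ⁿ ≥ 9 ÷ (11/76) = 684/11.
3³ = 27 falls short of 684/11 but 3⁴ = 81 reaches it, so n = 4.

4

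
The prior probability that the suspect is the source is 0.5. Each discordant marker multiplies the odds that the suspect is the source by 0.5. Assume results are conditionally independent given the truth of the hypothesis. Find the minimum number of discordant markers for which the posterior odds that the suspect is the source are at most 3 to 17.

3

Prior odds = 0.5/0.5 = 1.
Likelihood ratio per discordant marker = 0.5.
Target odds = 3/17.
Need 1 × 0.5ⁿ ≤ 3/17, i.e. 0.5ⁿ ≤ 3/17.
0.5² = 0.25 is still above 3/17 but 0.5³ = 0.125 is at or below it, so n = 3.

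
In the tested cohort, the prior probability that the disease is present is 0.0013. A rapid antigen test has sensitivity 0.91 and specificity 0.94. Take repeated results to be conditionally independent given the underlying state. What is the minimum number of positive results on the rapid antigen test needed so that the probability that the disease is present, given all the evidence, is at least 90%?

Prior odds: 0.0013 ÷ 0.9987 = 13/9987.
False-positive rate = 1 − 0.94 = 0.06; likelihood ratio of a positive = 0.91/0.06 = 91/6.
Target posterior odds = 0.9/0.1 = 9.
Need (13/9987) × (91/6)ⁿ ≥ 9, i.e. (91/6)ⁿ ≥ 89883/13.
(91/6)³ = 753571/216 falls short of 89883/13 but (91/6)⁴ = 68574961/1296 reaches it, so n = 4.

4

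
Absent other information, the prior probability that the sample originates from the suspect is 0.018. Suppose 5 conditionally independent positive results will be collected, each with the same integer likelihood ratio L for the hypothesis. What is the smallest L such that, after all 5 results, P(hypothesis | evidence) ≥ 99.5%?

Prior odds = 0.018/0.982 = 9/491.
Target odds = 0.995/0.005 = 199.
Need L⁵ ≥ 199 ÷ (9/491) = 97709/9.
6⁵ = 7776 < 97709/9 ≤ 16807 = 7⁵, so L = 7.

7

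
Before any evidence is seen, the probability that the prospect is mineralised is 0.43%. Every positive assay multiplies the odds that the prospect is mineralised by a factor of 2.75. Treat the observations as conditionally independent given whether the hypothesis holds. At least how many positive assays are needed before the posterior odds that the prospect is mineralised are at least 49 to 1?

Prior odds = 0.0043/0.9957 = 43/9957.
Likelihood ratio per positive assay = 2.75.
Target odds = 49.
Need (43/9957) × 2.75ⁿ ≥ 49, i.e. 2.75ⁿ ≥ 487893/43.
2.75⁹ ≈8994.86 falls short of 487893/43 but 2.75¹⁰ ≈24735.9 reaches it, so n = 10.

10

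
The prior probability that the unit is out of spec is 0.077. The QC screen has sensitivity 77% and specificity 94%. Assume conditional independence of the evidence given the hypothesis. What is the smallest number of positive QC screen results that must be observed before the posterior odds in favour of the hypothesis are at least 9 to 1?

2

Prior odds = 0.077/0.923 = 77/923.
False-positive rate = 1 − 0.94 = 0.06; likelihood ratio of a positive = 0.77/0.06 = 77/6.
Target odds = 9.
Require (77/6)ⁿ ≥ 9 ÷ (77/923) = 8307/77.
(77/6)¹ = 77/6 falls short of 8307/77 but (77/6)² = 5929/36 reaches it, so n = 2.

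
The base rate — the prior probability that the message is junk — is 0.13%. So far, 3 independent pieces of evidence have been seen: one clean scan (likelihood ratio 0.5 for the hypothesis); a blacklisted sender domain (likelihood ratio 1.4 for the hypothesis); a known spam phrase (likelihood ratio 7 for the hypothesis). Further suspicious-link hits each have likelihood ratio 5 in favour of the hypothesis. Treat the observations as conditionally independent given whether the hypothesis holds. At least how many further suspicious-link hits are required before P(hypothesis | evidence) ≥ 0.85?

Prior odds = 0.0013/0.9987 = 13/9987.
Combined Bayes factor of the evidence already in hand = 0.5 × 1.4 × 7 = 4.9.
Odds after that evidence = (13/9987) × 4.9 = 637/99870.
Target odds = 0.85/0.15 = 17/3.
Need 5ⁿ ≥ 17/3 ÷ (637/99870) = 565930/637.
5⁴ = 625 falls short of 565930/637 but 5⁵ = 3125 reaches it, so n = 5.

5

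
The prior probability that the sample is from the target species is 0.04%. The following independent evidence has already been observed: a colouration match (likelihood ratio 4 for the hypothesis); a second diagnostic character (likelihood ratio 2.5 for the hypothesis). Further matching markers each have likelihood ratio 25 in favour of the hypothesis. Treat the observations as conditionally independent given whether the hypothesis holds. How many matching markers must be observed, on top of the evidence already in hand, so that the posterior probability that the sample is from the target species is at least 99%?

Prior odds = 0.0004/0.9996 = 1/2499.
Combined Bayes factor of the evidence already in hand = 4 × 2.5 = 10.
Odds after that evidence = (1/2499) × 10 = 10/2499.
Target odds = 0.99/0.01 = 99.
Need 25ⁿ ≥ 99 ÷ (10/2499) = 24740.1.
25³ = 15625 falls short of 24740.1 but 25⁴ = 390625 reaches it, so n = 4.

4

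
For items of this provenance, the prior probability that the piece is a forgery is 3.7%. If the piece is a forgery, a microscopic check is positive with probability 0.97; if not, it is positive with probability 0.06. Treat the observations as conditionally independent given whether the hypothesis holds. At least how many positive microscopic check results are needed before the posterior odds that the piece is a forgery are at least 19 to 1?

Prior odds: 0.037 ÷ 0.963 = 37/963.
Likelihood ratio of a positive = 0.97/0.06 = 97/6.
Target odds = 19.
Require (97/6)ⁿ ≥ 19 ÷ (37/963) = 18297/37.
(97/6)² = 9409/36 falls short of 18297/37 but (97/6)³ = 912673/216 reaches it, so n = 3.

3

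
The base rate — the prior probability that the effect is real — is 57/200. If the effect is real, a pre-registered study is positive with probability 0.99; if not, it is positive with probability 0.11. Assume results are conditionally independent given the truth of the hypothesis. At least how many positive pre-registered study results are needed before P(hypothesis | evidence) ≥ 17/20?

2

Prior odds = 0.285/0.715 = 57/143.
Likelihood ratio of a positive = 0.99/0.11 = 9.
Target odds: 0.85 ÷ 0.15 = 17/3.
Require 9ⁿ ≥ 17/3 ÷ (57/143) = 2431/171.
9¹ = 9 falls short of 2431/171 but 9² = 81 reaches it, so n = 2.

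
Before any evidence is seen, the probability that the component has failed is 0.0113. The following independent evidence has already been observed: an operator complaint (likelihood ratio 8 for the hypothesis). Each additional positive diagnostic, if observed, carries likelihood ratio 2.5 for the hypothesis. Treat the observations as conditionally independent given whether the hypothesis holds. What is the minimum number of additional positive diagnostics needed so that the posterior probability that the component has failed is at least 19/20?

Prior odds = 0.0113/0.9887 = 113/9887.
Bayes factor of the evidence already in hand = 8.
Odds after that evidence = (113/9887) × 8 = 904/9887.
Target odds = 0.95/0.05 = 19.
Need 2.5ⁿ ≥ 19 ÷ (904/9887) = 187853/904.
2.5⁵ = 97.65625 falls short of 187853/904 but 2.5⁶ = 244.140625 reaches it, so n = 6.

6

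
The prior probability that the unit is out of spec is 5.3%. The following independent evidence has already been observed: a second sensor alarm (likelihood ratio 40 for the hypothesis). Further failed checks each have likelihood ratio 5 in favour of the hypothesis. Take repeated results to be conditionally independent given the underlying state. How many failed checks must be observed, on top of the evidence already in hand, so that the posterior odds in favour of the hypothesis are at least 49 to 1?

2

Prior odds = 0.053/0.947 = 53/947.
Bayes factor of the evidence already in hand = 40.
Odds after that evidence = (53/947) × 40 = 2120/947.
Target odds = 49.
Need 5ⁿ ≥ 49 ÷ (2120/947) = 46403/2120.
5¹ = 5 falls short of 46403/2120 but 5² = 25 reaches it, so n = 2.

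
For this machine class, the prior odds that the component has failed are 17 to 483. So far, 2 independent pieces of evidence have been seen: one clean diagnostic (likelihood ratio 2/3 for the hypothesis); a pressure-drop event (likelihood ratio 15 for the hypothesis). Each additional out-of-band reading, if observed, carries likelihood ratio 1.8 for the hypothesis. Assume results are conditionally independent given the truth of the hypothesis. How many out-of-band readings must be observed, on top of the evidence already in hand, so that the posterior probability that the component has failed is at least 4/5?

5

Prior odds = 17/483.
Combined Bayes factor of the evidence already in hand = (2/3) × 15 = 10.
Odds after that evidence = (17/483) × 10 = 170/483.
Target odds = 0.8/0.2 = 4.
Need 1.8ⁿ ≥ 4 ÷ (170/483) = 966/85.
1.8⁴ = 10.4976 falls short of 966/85 but 1.8⁵ = 18.89568 reaches it, so n = 5.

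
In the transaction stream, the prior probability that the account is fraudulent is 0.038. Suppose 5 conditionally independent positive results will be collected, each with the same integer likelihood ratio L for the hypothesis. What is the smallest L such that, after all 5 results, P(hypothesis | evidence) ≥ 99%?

5

Prior odds = 0.038/0.962 = 19/481.
Target odds = 0.99/0.01 = 99.
Need L⁵ ≥ 99 ÷ (19/481) = 47619/19.
4⁵ = 1024 < 47619/19 ≤ 3125 = 5⁵, so L = 5.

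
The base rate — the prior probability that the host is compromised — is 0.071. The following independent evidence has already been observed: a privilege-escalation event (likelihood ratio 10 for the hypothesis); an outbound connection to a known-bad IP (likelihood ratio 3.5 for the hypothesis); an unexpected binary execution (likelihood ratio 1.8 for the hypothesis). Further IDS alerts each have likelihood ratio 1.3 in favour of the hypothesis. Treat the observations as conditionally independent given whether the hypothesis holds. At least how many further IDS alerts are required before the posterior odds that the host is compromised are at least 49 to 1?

Prior odds = 0.071/0.929 = 71/929.
Combined Bayes factor of the evidence already in hand = 10 × 3.5 × 1.8 = 63.
Odds after that evidence = (71/929) × 63 = 4473/929.
Target odds = 49.
Need 1.3ⁿ ≥ 49 ÷ (4473/929) = 6503/639.
1.3⁸ = 815730721/100000000 falls short of 6503/639 but 1.3⁹ ≈10.6045 reaches it, so n = 9.

9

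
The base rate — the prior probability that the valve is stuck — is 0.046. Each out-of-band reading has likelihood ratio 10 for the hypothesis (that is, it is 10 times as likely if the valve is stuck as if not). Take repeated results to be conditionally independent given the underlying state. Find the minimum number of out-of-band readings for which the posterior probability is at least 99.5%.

Prior odds = 0.046/0.954 = 23/477.
Likelihood ratio per out-of-band reading = 10.
Target odds: 0.995 ÷ 0.005 = 199.
Need (23/477) × 10ⁿ ≥ 199, i.e. 10ⁿ ≥ 94923/23.
10³ = 1000 falls short of 94923/23 but 10⁴ = 10000 reaches it, so n = 4.

4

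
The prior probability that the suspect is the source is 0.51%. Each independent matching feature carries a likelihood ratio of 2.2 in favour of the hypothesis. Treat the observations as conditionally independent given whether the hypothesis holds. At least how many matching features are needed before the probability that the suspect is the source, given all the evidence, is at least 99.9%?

16

Prior odds: 0.0051 ÷ 0.9949 = 51/9949.
Likelihood ratio per matching feature = 2.2.
Target posterior odds = 0.999/0.001 = 999.
Need (51/9949) × 2.2ⁿ ≥ 999, i.e. 2.2ⁿ ≥ 3313017/17.
2.2¹⁵ ≈136880 falls short of 3313017/17 but 2.2¹⁶ ≈301136 reaches it, so n = 16.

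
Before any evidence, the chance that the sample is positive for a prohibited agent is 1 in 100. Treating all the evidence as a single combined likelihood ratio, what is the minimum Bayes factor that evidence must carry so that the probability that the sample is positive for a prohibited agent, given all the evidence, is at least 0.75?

Prior odds = 0.01/0.99 = 1/99.
Target odds = 0.75/0.25 = 3.
Required Bayes factor = 3 ÷ (1/99) = 297.

297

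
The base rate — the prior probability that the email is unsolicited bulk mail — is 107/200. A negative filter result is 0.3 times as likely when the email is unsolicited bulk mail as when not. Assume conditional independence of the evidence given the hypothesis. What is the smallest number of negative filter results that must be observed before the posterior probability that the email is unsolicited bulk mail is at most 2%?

4

Prior odds = 0.535/0.465 = 107/93.
Likelihood ratio per negative filter result = 0.3.
Target odds: 0.02 ÷ 0.98 = 1/49.
Require 0.3ⁿ ≤ 1/49 ÷ (107/93) = 93/5243.
0.3³ = 0.027 is still above 93/5243 but 0.3⁴ = 0.0081 is at or below it, so n = 4.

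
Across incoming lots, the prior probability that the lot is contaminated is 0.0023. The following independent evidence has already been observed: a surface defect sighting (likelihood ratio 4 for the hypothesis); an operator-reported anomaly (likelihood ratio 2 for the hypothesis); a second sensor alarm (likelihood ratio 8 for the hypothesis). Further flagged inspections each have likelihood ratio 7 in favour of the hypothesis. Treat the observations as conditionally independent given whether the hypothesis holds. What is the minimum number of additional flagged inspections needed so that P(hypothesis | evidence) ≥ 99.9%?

5

Prior odds = 0.0023/0.9977 = 23/9977.
Combined Bayes factor of the evidence already in hand = 4 × 2 × 8 = 64.
Odds after that evidence = (23/9977) × 64 = 1472/9977.
Target odds = 0.999/0.001 = 999.
Need 7ⁿ ≥ 999 ÷ (1472/9977) = 9967023/1472.
7⁴ = 2401 falls short of 9967023/1472 but 7⁵ = 16807 reaches it, so n = 5.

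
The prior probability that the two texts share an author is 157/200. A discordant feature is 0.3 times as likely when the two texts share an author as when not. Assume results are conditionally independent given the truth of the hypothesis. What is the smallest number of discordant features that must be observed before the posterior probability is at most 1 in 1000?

Prior odds: 0.785 ÷ 0.215 = 157/43.
Likelihood ratio per discordant feature = 0.3.
Target posterior odds = 0.001/0.999 = 1/999.
Need (157/43) × 0.3ⁿ ≤ 1/999, i.e. 0.3ⁿ ≤ 43/156843.
0.3⁶ = 729/1000000 is still above 43/156843 but 0.3⁷ = 2187/10000000 is at or below it, so n = 7.

7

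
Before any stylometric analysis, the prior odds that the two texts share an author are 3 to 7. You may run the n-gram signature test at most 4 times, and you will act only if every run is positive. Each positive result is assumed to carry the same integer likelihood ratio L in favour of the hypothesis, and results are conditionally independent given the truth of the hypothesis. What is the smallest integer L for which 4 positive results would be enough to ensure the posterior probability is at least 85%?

2

Prior odds = 3/7.
Target odds = 0.85/0.15 = 17/3.
Need L⁴ ≥ 17/3 ÷ (3/7) = 119/9.
1⁴ = 1 < 119/9 ≤ 16 = 2⁴, so L = 2.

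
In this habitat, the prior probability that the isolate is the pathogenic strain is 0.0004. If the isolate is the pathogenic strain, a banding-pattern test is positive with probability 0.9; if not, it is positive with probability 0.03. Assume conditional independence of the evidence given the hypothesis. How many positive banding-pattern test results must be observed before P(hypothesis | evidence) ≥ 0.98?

4

Prior odds = 0.0004/0.9996 = 1/2499.
Likelihood ratio of a positive = 0.9/0.03 = 30.
Target odds: 0.98 ÷ 0.02 = 49.
Need (1/2499) × 30ⁿ ≥ 49, i.e. 30ⁿ ≥ 122451.
30³ = 27000 falls short of 122451 but 30⁴ = 810000 reaches it, so n = 4.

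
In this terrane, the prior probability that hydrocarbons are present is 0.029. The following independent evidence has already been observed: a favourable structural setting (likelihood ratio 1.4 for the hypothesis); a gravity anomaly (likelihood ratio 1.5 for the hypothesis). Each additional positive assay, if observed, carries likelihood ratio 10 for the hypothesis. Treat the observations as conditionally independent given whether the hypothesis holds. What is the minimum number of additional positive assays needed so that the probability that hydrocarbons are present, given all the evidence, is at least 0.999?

5

Prior odds = 0.029/0.971 = 29/971.
Combined Bayes factor of the evidence already in hand = 1.4 × 1.5 = 2.1.
Odds after that evidence = (29/971) × 2.1 = 609/9710.
Target odds = 0.999/0.001 = 999.
Need 10ⁿ ≥ 999 ÷ (609/9710) = 3233430/203.
10⁴ = 10000 falls short of 3233430/203 but 10⁵ = 100000 reaches it, so n = 5.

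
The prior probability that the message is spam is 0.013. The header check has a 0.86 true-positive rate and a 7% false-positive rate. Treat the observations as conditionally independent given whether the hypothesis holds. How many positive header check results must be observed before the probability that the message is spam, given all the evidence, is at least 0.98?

4

Prior odds = 0.013/0.987 = 13/987.
Likelihood ratio of a positive result = 0.86/0.07 = 86/7.
Target posterior odds = 0.98/0.02 = 49.
Require (86/7)ⁿ ≥ 49 ÷ (13/987) = 48363/13.
(86/7)³ = 636056/343 falls short of 48363/13 but (86/7)⁴ = 54700816/2401 reaches it, so n = 4.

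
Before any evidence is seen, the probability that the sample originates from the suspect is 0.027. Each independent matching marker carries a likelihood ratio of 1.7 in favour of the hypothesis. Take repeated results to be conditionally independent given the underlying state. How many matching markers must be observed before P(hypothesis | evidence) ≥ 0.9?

Prior odds: 0.027 ÷ 0.973 = 27/973.
Likelihood ratio per matching marker = 1.7.
Target posterior odds = 0.9/0.1 = 9.
Need (27/973) × 1.7ⁿ ≥ 9, i.e. 1.7ⁿ ≥ 973/3.
1.7¹⁰ ≈201.599 falls short of 973/3 but 1.7¹¹ ≈342.719 reaches it, so n = 11.

11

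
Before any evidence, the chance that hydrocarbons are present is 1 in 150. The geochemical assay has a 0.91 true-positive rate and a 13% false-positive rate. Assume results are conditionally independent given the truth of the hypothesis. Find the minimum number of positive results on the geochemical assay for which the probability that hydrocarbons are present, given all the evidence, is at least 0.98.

Prior odds = (1/150)/(149/150) = 1/149.
Likelihood ratio of a positive result = 0.91/0.13 = 7.
Target odds: 0.98 ÷ 0.02 = 49.
Need (1/149) × 7ⁿ ≥ 49, i.e. 7ⁿ ≥ 7301.
7⁴ = 2401 falls short of 7301 but 7⁵ = 16807 reaches it, so n = 5.

5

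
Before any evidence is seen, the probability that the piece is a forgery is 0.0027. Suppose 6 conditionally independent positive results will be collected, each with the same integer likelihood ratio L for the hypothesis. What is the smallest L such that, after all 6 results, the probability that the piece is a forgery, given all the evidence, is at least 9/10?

4

Prior odds = 0.0027/0.9973 = 27/9973.
Target odds = 0.9/0.1 = 9.
Need L⁶ ≥ 9 ÷ (27/9973) = 9973/3.
3⁶ = 729 < 9973/3 ≤ 4096 = 4⁶, so L = 4.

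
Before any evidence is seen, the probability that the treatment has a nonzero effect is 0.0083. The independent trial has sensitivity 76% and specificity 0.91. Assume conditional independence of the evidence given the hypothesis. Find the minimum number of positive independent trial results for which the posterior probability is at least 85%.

Prior odds: 0.0083 ÷ 0.9917 = 83/9917.
False-positive rate = 1 − 0.91 = 0.09; likelihood ratio of a positive = 0.76/0.09 = 76/9.
Target posterior odds = 0.85/0.15 = 17/3.
Require (76/9)ⁿ ≥ 17/3 ÷ (83/9917) = 168589/249.
(76/9)³ = 438976/729 falls short of 168589/249 but (76/9)⁴ = 33362176/6561 reaches it, so n = 4.

4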